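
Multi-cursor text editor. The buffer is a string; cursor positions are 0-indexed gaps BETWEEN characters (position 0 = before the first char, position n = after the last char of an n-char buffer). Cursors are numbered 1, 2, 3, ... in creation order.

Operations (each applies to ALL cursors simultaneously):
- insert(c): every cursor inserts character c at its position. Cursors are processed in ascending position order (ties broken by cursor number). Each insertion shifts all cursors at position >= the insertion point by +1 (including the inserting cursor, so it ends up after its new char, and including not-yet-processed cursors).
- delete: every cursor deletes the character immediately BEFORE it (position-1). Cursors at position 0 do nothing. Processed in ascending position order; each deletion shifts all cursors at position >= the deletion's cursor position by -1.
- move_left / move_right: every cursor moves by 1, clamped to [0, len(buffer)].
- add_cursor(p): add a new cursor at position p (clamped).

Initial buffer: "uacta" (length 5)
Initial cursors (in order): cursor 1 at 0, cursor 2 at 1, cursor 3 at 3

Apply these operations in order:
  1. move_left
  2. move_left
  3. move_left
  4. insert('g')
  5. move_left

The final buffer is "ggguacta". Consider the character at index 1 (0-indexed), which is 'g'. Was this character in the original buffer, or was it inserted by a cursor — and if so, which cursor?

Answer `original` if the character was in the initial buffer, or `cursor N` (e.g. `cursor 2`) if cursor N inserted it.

Answer: cursor 2

Derivation:
After op 1 (move_left): buffer="uacta" (len 5), cursors c1@0 c2@0 c3@2, authorship .....
After op 2 (move_left): buffer="uacta" (len 5), cursors c1@0 c2@0 c3@1, authorship .....
After op 3 (move_left): buffer="uacta" (len 5), cursors c1@0 c2@0 c3@0, authorship .....
After op 4 (insert('g')): buffer="ggguacta" (len 8), cursors c1@3 c2@3 c3@3, authorship 123.....
After op 5 (move_left): buffer="ggguacta" (len 8), cursors c1@2 c2@2 c3@2, authorship 123.....
Authorship (.=original, N=cursor N): 1 2 3 . . . . .
Index 1: author = 2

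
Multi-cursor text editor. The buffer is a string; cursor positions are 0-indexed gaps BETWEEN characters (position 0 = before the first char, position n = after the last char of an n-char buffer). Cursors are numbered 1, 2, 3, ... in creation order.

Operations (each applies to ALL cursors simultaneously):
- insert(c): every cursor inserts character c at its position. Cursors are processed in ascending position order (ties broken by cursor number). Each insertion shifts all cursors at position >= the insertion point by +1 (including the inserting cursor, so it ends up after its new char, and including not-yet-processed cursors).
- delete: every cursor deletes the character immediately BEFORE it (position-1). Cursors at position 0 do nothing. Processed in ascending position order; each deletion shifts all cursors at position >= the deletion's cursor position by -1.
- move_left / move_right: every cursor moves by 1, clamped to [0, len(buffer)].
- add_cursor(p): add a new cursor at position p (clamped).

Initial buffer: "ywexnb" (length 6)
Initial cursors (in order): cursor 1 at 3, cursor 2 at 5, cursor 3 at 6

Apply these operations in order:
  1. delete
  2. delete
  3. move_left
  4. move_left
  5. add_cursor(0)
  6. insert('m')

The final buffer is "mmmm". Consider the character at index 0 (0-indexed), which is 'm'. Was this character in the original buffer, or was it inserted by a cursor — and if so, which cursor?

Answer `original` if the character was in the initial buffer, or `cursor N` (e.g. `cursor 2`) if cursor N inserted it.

Answer: cursor 1

Derivation:
After op 1 (delete): buffer="ywx" (len 3), cursors c1@2 c2@3 c3@3, authorship ...
After op 2 (delete): buffer="" (len 0), cursors c1@0 c2@0 c3@0, authorship 
After op 3 (move_left): buffer="" (len 0), cursors c1@0 c2@0 c3@0, authorship 
After op 4 (move_left): buffer="" (len 0), cursors c1@0 c2@0 c3@0, authorship 
After op 5 (add_cursor(0)): buffer="" (len 0), cursors c1@0 c2@0 c3@0 c4@0, authorship 
After op 6 (insert('m')): buffer="mmmm" (len 4), cursors c1@4 c2@4 c3@4 c4@4, authorship 1234
Authorship (.=original, N=cursor N): 1 2 3 4
Index 0: author = 1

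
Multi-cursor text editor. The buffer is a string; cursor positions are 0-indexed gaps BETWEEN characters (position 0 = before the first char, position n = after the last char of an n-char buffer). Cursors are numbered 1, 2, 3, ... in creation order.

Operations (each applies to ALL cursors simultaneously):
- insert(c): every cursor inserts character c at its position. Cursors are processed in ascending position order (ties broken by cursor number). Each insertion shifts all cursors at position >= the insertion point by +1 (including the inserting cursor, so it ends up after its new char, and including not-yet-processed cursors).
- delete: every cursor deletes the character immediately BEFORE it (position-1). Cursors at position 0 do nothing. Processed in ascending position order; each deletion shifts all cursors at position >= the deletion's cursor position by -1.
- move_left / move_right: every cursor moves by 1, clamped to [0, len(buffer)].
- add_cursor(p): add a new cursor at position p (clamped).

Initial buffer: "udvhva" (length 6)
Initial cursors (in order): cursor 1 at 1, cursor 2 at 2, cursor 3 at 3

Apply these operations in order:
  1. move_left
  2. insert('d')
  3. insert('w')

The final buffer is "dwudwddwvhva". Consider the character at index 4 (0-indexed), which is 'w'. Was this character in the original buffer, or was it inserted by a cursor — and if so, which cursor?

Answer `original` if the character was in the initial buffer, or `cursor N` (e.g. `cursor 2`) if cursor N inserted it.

After op 1 (move_left): buffer="udvhva" (len 6), cursors c1@0 c2@1 c3@2, authorship ......
After op 2 (insert('d')): buffer="dudddvhva" (len 9), cursors c1@1 c2@3 c3@5, authorship 1.2.3....
After op 3 (insert('w')): buffer="dwudwddwvhva" (len 12), cursors c1@2 c2@5 c3@8, authorship 11.22.33....
Authorship (.=original, N=cursor N): 1 1 . 2 2 . 3 3 . . . .
Index 4: author = 2

Answer: cursor 2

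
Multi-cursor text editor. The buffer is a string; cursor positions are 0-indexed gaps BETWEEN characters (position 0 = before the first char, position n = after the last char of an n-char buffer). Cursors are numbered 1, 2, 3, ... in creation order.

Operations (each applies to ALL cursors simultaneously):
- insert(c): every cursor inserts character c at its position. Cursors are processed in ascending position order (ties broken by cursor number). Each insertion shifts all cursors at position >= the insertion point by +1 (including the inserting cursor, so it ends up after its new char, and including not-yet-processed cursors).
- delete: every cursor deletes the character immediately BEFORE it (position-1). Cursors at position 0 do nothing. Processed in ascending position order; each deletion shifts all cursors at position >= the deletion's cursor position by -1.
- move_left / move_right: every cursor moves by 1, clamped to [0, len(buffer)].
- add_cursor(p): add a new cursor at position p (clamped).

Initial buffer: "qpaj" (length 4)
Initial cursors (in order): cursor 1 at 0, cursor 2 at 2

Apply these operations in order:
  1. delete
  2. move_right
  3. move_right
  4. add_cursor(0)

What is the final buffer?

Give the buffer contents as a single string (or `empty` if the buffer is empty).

After op 1 (delete): buffer="qaj" (len 3), cursors c1@0 c2@1, authorship ...
After op 2 (move_right): buffer="qaj" (len 3), cursors c1@1 c2@2, authorship ...
After op 3 (move_right): buffer="qaj" (len 3), cursors c1@2 c2@3, authorship ...
After op 4 (add_cursor(0)): buffer="qaj" (len 3), cursors c3@0 c1@2 c2@3, authorship ...

Answer: qaj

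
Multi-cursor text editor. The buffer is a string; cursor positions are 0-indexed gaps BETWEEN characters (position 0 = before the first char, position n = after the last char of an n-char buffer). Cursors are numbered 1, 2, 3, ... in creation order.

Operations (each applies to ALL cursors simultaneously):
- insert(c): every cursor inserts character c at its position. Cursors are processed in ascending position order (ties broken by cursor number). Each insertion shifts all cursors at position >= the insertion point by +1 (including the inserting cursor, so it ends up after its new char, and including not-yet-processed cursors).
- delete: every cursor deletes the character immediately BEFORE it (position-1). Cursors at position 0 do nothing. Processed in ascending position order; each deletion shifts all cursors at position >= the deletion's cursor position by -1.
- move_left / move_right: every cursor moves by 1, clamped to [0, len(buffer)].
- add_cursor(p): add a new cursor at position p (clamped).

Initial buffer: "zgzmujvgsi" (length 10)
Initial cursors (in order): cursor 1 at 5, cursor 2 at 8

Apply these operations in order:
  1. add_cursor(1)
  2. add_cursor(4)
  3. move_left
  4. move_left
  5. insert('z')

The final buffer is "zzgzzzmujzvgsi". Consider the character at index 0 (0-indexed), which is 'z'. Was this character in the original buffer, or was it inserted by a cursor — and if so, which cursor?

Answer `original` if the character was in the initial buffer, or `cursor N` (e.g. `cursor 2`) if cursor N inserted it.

After op 1 (add_cursor(1)): buffer="zgzmujvgsi" (len 10), cursors c3@1 c1@5 c2@8, authorship ..........
After op 2 (add_cursor(4)): buffer="zgzmujvgsi" (len 10), cursors c3@1 c4@4 c1@5 c2@8, authorship ..........
After op 3 (move_left): buffer="zgzmujvgsi" (len 10), cursors c3@0 c4@3 c1@4 c2@7, authorship ..........
After op 4 (move_left): buffer="zgzmujvgsi" (len 10), cursors c3@0 c4@2 c1@3 c2@6, authorship ..........
After op 5 (insert('z')): buffer="zzgzzzmujzvgsi" (len 14), cursors c3@1 c4@4 c1@6 c2@10, authorship 3..4.1...2....
Authorship (.=original, N=cursor N): 3 . . 4 . 1 . . . 2 . . . .
Index 0: author = 3

Answer: cursor 3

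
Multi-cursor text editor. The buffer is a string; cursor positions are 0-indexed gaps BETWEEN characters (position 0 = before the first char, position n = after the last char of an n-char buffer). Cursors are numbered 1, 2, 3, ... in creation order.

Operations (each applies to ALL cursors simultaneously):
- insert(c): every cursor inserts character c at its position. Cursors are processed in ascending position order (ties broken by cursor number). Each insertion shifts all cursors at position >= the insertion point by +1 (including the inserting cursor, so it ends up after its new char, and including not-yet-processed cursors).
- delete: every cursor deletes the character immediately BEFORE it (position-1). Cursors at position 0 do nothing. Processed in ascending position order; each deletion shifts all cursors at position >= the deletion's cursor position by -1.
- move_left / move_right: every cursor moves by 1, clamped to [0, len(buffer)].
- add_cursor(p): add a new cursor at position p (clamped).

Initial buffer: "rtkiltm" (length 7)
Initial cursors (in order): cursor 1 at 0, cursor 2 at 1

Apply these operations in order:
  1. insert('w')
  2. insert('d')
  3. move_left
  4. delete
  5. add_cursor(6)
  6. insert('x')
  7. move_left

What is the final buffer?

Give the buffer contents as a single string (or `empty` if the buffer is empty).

After op 1 (insert('w')): buffer="wrwtkiltm" (len 9), cursors c1@1 c2@3, authorship 1.2......
After op 2 (insert('d')): buffer="wdrwdtkiltm" (len 11), cursors c1@2 c2@5, authorship 11.22......
After op 3 (move_left): buffer="wdrwdtkiltm" (len 11), cursors c1@1 c2@4, authorship 11.22......
After op 4 (delete): buffer="drdtkiltm" (len 9), cursors c1@0 c2@2, authorship 1.2......
After op 5 (add_cursor(6)): buffer="drdtkiltm" (len 9), cursors c1@0 c2@2 c3@6, authorship 1.2......
After op 6 (insert('x')): buffer="xdrxdtkixltm" (len 12), cursors c1@1 c2@4 c3@9, authorship 11.22...3...
After op 7 (move_left): buffer="xdrxdtkixltm" (len 12), cursors c1@0 c2@3 c3@8, authorship 11.22...3...

Answer: xdrxdtkixltm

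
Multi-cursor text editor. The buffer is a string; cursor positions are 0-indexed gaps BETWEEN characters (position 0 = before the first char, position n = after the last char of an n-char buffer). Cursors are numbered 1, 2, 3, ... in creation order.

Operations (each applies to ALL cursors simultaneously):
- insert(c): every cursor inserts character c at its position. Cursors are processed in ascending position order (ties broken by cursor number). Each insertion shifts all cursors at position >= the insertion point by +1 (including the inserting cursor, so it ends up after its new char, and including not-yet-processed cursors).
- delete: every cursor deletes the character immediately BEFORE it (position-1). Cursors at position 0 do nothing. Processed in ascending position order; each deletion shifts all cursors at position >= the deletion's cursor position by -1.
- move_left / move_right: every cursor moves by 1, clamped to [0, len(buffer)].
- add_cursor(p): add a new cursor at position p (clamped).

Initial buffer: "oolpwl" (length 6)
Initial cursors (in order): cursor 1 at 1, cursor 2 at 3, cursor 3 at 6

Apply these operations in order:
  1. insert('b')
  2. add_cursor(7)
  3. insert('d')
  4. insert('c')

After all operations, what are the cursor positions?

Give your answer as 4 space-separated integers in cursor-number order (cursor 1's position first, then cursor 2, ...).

Answer: 4 9 17 13

Derivation:
After op 1 (insert('b')): buffer="obolbpwlb" (len 9), cursors c1@2 c2@5 c3@9, authorship .1..2...3
After op 2 (add_cursor(7)): buffer="obolbpwlb" (len 9), cursors c1@2 c2@5 c4@7 c3@9, authorship .1..2...3
After op 3 (insert('d')): buffer="obdolbdpwdlbd" (len 13), cursors c1@3 c2@7 c4@10 c3@13, authorship .11..22..4.33
After op 4 (insert('c')): buffer="obdcolbdcpwdclbdc" (len 17), cursors c1@4 c2@9 c4@13 c3@17, authorship .111..222..44.333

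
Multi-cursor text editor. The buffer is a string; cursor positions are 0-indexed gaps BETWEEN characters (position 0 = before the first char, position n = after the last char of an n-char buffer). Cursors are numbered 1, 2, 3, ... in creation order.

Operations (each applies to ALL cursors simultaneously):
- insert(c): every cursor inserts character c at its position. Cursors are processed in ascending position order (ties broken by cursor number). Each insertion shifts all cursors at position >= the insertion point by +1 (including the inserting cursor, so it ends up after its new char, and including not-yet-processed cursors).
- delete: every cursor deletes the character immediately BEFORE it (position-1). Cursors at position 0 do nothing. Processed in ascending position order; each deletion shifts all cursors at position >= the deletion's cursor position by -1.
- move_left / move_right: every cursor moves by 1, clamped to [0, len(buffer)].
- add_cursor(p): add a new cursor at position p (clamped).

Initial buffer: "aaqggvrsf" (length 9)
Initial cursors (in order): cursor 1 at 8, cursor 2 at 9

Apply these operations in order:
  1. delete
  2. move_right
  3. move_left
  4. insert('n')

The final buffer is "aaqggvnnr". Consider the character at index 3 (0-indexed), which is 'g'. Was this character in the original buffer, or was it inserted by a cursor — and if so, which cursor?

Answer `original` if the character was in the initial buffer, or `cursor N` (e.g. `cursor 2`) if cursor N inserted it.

Answer: original

Derivation:
After op 1 (delete): buffer="aaqggvr" (len 7), cursors c1@7 c2@7, authorship .......
After op 2 (move_right): buffer="aaqggvr" (len 7), cursors c1@7 c2@7, authorship .......
After op 3 (move_left): buffer="aaqggvr" (len 7), cursors c1@6 c2@6, authorship .......
After op 4 (insert('n')): buffer="aaqggvnnr" (len 9), cursors c1@8 c2@8, authorship ......12.
Authorship (.=original, N=cursor N): . . . . . . 1 2 .
Index 3: author = original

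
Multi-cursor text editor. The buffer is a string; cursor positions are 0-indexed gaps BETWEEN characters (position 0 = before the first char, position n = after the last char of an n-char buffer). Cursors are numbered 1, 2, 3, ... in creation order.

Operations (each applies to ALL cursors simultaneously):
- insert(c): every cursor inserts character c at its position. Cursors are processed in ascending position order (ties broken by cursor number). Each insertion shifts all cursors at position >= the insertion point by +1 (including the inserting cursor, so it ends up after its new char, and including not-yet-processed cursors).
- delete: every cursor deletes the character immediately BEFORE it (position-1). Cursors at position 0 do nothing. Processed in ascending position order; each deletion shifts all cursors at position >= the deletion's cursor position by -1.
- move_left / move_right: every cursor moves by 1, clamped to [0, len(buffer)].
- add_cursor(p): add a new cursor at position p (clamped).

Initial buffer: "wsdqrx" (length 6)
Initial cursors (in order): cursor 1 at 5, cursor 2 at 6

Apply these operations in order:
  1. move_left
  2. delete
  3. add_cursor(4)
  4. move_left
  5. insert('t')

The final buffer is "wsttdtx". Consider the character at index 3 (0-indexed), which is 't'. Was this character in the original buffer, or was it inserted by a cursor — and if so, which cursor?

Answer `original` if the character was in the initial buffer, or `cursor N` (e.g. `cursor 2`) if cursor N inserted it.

Answer: cursor 2

Derivation:
After op 1 (move_left): buffer="wsdqrx" (len 6), cursors c1@4 c2@5, authorship ......
After op 2 (delete): buffer="wsdx" (len 4), cursors c1@3 c2@3, authorship ....
After op 3 (add_cursor(4)): buffer="wsdx" (len 4), cursors c1@3 c2@3 c3@4, authorship ....
After op 4 (move_left): buffer="wsdx" (len 4), cursors c1@2 c2@2 c3@3, authorship ....
After op 5 (insert('t')): buffer="wsttdtx" (len 7), cursors c1@4 c2@4 c3@6, authorship ..12.3.
Authorship (.=original, N=cursor N): . . 1 2 . 3 .
Index 3: author = 2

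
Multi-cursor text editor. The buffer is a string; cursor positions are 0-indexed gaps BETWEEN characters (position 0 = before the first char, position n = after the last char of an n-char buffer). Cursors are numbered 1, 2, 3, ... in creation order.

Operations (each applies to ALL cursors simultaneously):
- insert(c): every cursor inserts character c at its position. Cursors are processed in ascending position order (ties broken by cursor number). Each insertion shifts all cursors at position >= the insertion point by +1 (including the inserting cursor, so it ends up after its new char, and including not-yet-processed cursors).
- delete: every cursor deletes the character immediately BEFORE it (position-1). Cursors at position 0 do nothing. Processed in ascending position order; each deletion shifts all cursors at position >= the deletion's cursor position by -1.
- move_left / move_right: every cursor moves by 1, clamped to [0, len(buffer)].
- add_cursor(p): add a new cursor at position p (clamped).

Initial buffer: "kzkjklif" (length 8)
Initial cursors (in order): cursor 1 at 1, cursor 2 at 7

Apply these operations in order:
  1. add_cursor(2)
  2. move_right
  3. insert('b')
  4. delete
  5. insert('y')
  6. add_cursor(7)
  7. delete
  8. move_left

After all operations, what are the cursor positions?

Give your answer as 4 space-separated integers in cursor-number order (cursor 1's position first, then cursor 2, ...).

After op 1 (add_cursor(2)): buffer="kzkjklif" (len 8), cursors c1@1 c3@2 c2@7, authorship ........
After op 2 (move_right): buffer="kzkjklif" (len 8), cursors c1@2 c3@3 c2@8, authorship ........
After op 3 (insert('b')): buffer="kzbkbjklifb" (len 11), cursors c1@3 c3@5 c2@11, authorship ..1.3.....2
After op 4 (delete): buffer="kzkjklif" (len 8), cursors c1@2 c3@3 c2@8, authorship ........
After op 5 (insert('y')): buffer="kzykyjklify" (len 11), cursors c1@3 c3@5 c2@11, authorship ..1.3.....2
After op 6 (add_cursor(7)): buffer="kzykyjklify" (len 11), cursors c1@3 c3@5 c4@7 c2@11, authorship ..1.3.....2
After op 7 (delete): buffer="kzkjlif" (len 7), cursors c1@2 c3@3 c4@4 c2@7, authorship .......
After op 8 (move_left): buffer="kzkjlif" (len 7), cursors c1@1 c3@2 c4@3 c2@6, authorship .......

Answer: 1 6 2 3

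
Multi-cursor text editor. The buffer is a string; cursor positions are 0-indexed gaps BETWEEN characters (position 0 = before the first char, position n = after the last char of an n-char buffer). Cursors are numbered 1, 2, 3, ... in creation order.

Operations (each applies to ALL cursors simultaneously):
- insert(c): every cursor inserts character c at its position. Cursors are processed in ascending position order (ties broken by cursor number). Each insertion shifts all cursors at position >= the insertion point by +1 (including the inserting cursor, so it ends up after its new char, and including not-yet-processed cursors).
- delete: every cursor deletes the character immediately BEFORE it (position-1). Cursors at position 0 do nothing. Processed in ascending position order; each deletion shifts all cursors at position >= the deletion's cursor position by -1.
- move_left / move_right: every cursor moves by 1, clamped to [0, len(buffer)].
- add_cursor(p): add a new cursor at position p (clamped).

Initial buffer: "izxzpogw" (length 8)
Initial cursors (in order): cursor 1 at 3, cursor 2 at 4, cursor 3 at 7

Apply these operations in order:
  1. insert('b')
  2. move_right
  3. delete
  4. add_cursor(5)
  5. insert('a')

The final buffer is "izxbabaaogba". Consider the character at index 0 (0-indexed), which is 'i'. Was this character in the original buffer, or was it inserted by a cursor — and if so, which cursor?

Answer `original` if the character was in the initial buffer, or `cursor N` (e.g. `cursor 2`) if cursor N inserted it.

After op 1 (insert('b')): buffer="izxbzbpogbw" (len 11), cursors c1@4 c2@6 c3@10, authorship ...1.2...3.
After op 2 (move_right): buffer="izxbzbpogbw" (len 11), cursors c1@5 c2@7 c3@11, authorship ...1.2...3.
After op 3 (delete): buffer="izxbbogb" (len 8), cursors c1@4 c2@5 c3@8, authorship ...12..3
After op 4 (add_cursor(5)): buffer="izxbbogb" (len 8), cursors c1@4 c2@5 c4@5 c3@8, authorship ...12..3
After op 5 (insert('a')): buffer="izxbabaaogba" (len 12), cursors c1@5 c2@8 c4@8 c3@12, authorship ...11224..33
Authorship (.=original, N=cursor N): . . . 1 1 2 2 4 . . 3 3
Index 0: author = original

Answer: original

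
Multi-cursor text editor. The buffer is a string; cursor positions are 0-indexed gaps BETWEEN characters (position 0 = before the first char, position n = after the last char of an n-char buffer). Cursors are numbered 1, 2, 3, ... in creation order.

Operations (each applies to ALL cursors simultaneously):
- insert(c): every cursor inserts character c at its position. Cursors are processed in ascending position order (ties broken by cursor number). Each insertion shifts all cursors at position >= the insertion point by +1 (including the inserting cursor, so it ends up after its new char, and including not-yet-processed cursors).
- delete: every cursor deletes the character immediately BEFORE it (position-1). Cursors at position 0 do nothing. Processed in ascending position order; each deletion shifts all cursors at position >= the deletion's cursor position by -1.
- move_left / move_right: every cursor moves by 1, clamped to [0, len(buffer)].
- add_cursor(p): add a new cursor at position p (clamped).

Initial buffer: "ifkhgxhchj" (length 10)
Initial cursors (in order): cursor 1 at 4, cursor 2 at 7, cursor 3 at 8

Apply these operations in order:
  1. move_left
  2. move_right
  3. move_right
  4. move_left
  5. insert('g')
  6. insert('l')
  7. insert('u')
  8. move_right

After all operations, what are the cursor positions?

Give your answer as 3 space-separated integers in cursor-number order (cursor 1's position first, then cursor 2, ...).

Answer: 8 14 18

Derivation:
After op 1 (move_left): buffer="ifkhgxhchj" (len 10), cursors c1@3 c2@6 c3@7, authorship ..........
After op 2 (move_right): buffer="ifkhgxhchj" (len 10), cursors c1@4 c2@7 c3@8, authorship ..........
After op 3 (move_right): buffer="ifkhgxhchj" (len 10), cursors c1@5 c2@8 c3@9, authorship ..........
After op 4 (move_left): buffer="ifkhgxhchj" (len 10), cursors c1@4 c2@7 c3@8, authorship ..........
After op 5 (insert('g')): buffer="ifkhggxhgcghj" (len 13), cursors c1@5 c2@9 c3@11, authorship ....1...2.3..
After op 6 (insert('l')): buffer="ifkhglgxhglcglhj" (len 16), cursors c1@6 c2@11 c3@14, authorship ....11...22.33..
After op 7 (insert('u')): buffer="ifkhglugxhglucgluhj" (len 19), cursors c1@7 c2@13 c3@17, authorship ....111...222.333..
After op 8 (move_right): buffer="ifkhglugxhglucgluhj" (len 19), cursors c1@8 c2@14 c3@18, authorship ....111...222.333..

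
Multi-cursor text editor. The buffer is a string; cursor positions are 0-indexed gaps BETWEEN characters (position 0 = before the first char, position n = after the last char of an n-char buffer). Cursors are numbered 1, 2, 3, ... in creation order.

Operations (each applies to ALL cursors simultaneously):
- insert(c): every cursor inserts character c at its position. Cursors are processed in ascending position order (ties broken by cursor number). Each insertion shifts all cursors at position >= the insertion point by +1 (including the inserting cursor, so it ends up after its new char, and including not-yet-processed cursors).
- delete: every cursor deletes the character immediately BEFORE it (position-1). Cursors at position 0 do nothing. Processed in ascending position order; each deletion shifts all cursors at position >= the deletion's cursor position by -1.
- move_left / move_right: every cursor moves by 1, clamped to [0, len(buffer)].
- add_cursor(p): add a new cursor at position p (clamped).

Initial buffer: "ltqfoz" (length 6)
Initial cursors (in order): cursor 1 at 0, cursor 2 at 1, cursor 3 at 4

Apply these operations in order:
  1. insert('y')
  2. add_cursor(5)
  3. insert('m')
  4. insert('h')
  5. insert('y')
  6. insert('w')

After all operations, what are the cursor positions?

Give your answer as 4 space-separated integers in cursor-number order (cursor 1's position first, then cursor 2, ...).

Answer: 5 11 23 17

Derivation:
After op 1 (insert('y')): buffer="ylytqfyoz" (len 9), cursors c1@1 c2@3 c3@7, authorship 1.2...3..
After op 2 (add_cursor(5)): buffer="ylytqfyoz" (len 9), cursors c1@1 c2@3 c4@5 c3@7, authorship 1.2...3..
After op 3 (insert('m')): buffer="ymlymtqmfymoz" (len 13), cursors c1@2 c2@5 c4@8 c3@11, authorship 11.22..4.33..
After op 4 (insert('h')): buffer="ymhlymhtqmhfymhoz" (len 17), cursors c1@3 c2@7 c4@11 c3@15, authorship 111.222..44.333..
After op 5 (insert('y')): buffer="ymhylymhytqmhyfymhyoz" (len 21), cursors c1@4 c2@9 c4@14 c3@19, authorship 1111.2222..444.3333..
After op 6 (insert('w')): buffer="ymhywlymhywtqmhywfymhywoz" (len 25), cursors c1@5 c2@11 c4@17 c3@23, authorship 11111.22222..4444.33333..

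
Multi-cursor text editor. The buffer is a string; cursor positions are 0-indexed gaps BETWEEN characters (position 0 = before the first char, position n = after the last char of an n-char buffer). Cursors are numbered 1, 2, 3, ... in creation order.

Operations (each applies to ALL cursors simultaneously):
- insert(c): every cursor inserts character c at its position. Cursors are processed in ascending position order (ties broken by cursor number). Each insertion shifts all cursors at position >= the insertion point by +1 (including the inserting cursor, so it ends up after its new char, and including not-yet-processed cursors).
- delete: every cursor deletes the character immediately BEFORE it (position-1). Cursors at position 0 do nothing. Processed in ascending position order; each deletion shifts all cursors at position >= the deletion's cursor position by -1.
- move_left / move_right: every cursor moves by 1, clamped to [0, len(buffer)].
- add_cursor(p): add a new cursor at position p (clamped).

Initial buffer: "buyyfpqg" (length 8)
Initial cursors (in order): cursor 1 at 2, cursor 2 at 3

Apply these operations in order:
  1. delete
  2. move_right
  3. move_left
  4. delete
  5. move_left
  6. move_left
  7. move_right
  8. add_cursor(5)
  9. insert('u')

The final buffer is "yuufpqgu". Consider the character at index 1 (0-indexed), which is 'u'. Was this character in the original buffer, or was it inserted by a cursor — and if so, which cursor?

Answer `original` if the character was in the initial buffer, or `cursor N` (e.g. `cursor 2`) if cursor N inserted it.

Answer: cursor 1

Derivation:
After op 1 (delete): buffer="byfpqg" (len 6), cursors c1@1 c2@1, authorship ......
After op 2 (move_right): buffer="byfpqg" (len 6), cursors c1@2 c2@2, authorship ......
After op 3 (move_left): buffer="byfpqg" (len 6), cursors c1@1 c2@1, authorship ......
After op 4 (delete): buffer="yfpqg" (len 5), cursors c1@0 c2@0, authorship .....
After op 5 (move_left): buffer="yfpqg" (len 5), cursors c1@0 c2@0, authorship .....
After op 6 (move_left): buffer="yfpqg" (len 5), cursors c1@0 c2@0, authorship .....
After op 7 (move_right): buffer="yfpqg" (len 5), cursors c1@1 c2@1, authorship .....
After op 8 (add_cursor(5)): buffer="yfpqg" (len 5), cursors c1@1 c2@1 c3@5, authorship .....
After op 9 (insert('u')): buffer="yuufpqgu" (len 8), cursors c1@3 c2@3 c3@8, authorship .12....3
Authorship (.=original, N=cursor N): . 1 2 . . . . 3
Index 1: author = 1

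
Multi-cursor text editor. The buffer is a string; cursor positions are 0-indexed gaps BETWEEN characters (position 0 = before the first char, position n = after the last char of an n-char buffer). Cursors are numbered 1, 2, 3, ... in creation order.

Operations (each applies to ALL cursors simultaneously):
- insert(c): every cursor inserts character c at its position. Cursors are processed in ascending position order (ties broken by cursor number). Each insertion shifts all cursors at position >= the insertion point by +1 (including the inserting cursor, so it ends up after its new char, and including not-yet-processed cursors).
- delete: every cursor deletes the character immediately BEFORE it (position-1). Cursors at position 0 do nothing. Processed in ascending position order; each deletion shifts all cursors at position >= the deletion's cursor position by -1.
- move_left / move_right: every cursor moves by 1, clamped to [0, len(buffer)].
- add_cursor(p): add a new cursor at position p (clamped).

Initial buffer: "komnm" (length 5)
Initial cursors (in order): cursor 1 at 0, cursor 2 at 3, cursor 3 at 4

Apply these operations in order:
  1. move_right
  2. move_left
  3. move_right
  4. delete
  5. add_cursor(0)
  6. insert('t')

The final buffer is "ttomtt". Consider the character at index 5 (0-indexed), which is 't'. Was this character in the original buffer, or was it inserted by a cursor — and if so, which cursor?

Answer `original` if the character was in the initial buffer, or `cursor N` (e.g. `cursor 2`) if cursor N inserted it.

After op 1 (move_right): buffer="komnm" (len 5), cursors c1@1 c2@4 c3@5, authorship .....
After op 2 (move_left): buffer="komnm" (len 5), cursors c1@0 c2@3 c3@4, authorship .....
After op 3 (move_right): buffer="komnm" (len 5), cursors c1@1 c2@4 c3@5, authorship .....
After op 4 (delete): buffer="om" (len 2), cursors c1@0 c2@2 c3@2, authorship ..
After op 5 (add_cursor(0)): buffer="om" (len 2), cursors c1@0 c4@0 c2@2 c3@2, authorship ..
After op 6 (insert('t')): buffer="ttomtt" (len 6), cursors c1@2 c4@2 c2@6 c3@6, authorship 14..23
Authorship (.=original, N=cursor N): 1 4 . . 2 3
Index 5: author = 3

Answer: cursor 3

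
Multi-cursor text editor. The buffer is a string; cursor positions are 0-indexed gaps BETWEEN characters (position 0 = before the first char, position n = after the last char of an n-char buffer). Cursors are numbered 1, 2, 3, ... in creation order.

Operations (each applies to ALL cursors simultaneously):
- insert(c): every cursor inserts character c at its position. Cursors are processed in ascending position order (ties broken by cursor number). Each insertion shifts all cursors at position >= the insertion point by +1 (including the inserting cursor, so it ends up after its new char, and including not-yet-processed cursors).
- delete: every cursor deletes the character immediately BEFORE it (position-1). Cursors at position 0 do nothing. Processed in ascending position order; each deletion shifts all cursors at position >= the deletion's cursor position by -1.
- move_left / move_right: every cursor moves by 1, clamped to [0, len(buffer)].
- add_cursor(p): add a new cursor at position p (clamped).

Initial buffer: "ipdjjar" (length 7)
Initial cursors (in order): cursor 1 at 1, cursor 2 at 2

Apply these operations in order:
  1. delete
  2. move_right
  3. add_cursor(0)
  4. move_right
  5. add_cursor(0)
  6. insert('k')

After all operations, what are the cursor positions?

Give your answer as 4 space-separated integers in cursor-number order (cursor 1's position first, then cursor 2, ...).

After op 1 (delete): buffer="djjar" (len 5), cursors c1@0 c2@0, authorship .....
After op 2 (move_right): buffer="djjar" (len 5), cursors c1@1 c2@1, authorship .....
After op 3 (add_cursor(0)): buffer="djjar" (len 5), cursors c3@0 c1@1 c2@1, authorship .....
After op 4 (move_right): buffer="djjar" (len 5), cursors c3@1 c1@2 c2@2, authorship .....
After op 5 (add_cursor(0)): buffer="djjar" (len 5), cursors c4@0 c3@1 c1@2 c2@2, authorship .....
After op 6 (insert('k')): buffer="kdkjkkjar" (len 9), cursors c4@1 c3@3 c1@6 c2@6, authorship 4.3.12...

Answer: 6 6 3 1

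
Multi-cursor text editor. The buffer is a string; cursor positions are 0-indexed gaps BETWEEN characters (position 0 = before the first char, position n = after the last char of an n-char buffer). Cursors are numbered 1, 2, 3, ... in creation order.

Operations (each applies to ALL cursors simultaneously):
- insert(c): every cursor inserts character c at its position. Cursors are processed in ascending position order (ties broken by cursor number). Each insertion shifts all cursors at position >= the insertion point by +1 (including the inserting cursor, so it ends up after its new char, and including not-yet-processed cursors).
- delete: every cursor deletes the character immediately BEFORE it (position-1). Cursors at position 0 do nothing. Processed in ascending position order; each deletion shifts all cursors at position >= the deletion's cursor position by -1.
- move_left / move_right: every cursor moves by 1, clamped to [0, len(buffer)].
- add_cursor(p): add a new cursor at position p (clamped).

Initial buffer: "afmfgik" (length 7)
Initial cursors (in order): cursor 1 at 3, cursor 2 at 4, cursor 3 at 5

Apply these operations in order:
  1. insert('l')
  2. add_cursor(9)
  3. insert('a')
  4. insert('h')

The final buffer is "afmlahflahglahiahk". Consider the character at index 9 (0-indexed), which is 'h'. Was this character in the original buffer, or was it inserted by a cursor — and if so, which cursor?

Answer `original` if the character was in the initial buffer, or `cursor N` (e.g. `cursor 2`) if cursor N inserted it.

Answer: cursor 2

Derivation:
After op 1 (insert('l')): buffer="afmlflglik" (len 10), cursors c1@4 c2@6 c3@8, authorship ...1.2.3..
After op 2 (add_cursor(9)): buffer="afmlflglik" (len 10), cursors c1@4 c2@6 c3@8 c4@9, authorship ...1.2.3..
After op 3 (insert('a')): buffer="afmlaflaglaiak" (len 14), cursors c1@5 c2@8 c3@11 c4@13, authorship ...11.22.33.4.
After op 4 (insert('h')): buffer="afmlahflahglahiahk" (len 18), cursors c1@6 c2@10 c3@14 c4@17, authorship ...111.222.333.44.
Authorship (.=original, N=cursor N): . . . 1 1 1 . 2 2 2 . 3 3 3 . 4 4 .
Index 9: author = 2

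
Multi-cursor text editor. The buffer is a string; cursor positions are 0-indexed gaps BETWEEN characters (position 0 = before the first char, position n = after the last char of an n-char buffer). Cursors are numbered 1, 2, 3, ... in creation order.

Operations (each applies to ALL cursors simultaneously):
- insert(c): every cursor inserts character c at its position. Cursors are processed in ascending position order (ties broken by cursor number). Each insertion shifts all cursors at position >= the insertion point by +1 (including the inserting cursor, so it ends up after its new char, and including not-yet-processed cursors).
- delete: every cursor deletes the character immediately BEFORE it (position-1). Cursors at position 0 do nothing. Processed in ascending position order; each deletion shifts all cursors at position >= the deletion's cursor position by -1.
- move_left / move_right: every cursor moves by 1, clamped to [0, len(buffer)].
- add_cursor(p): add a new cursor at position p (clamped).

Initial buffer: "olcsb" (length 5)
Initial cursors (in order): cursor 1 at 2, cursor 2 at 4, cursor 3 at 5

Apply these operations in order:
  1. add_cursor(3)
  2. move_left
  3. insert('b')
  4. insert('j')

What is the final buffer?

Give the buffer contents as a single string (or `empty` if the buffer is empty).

After op 1 (add_cursor(3)): buffer="olcsb" (len 5), cursors c1@2 c4@3 c2@4 c3@5, authorship .....
After op 2 (move_left): buffer="olcsb" (len 5), cursors c1@1 c4@2 c2@3 c3@4, authorship .....
After op 3 (insert('b')): buffer="oblbcbsbb" (len 9), cursors c1@2 c4@4 c2@6 c3@8, authorship .1.4.2.3.
After op 4 (insert('j')): buffer="objlbjcbjsbjb" (len 13), cursors c1@3 c4@6 c2@9 c3@12, authorship .11.44.22.33.

Answer: objlbjcbjsbjb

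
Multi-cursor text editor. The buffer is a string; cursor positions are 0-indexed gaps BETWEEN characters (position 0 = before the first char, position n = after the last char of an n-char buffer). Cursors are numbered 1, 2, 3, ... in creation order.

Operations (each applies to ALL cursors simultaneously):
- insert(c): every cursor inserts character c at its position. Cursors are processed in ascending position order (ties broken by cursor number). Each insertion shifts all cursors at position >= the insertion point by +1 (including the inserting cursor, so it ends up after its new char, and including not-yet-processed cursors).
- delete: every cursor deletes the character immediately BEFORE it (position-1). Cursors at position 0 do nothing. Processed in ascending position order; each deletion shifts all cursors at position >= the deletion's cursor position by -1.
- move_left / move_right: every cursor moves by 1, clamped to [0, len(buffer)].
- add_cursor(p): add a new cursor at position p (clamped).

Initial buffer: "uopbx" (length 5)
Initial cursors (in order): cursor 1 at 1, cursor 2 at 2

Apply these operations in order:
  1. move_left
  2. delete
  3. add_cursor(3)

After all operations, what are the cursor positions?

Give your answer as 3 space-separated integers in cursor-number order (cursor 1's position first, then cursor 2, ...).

Answer: 0 0 3

Derivation:
After op 1 (move_left): buffer="uopbx" (len 5), cursors c1@0 c2@1, authorship .....
After op 2 (delete): buffer="opbx" (len 4), cursors c1@0 c2@0, authorship ....
After op 3 (add_cursor(3)): buffer="opbx" (len 4), cursors c1@0 c2@0 c3@3, authorship ....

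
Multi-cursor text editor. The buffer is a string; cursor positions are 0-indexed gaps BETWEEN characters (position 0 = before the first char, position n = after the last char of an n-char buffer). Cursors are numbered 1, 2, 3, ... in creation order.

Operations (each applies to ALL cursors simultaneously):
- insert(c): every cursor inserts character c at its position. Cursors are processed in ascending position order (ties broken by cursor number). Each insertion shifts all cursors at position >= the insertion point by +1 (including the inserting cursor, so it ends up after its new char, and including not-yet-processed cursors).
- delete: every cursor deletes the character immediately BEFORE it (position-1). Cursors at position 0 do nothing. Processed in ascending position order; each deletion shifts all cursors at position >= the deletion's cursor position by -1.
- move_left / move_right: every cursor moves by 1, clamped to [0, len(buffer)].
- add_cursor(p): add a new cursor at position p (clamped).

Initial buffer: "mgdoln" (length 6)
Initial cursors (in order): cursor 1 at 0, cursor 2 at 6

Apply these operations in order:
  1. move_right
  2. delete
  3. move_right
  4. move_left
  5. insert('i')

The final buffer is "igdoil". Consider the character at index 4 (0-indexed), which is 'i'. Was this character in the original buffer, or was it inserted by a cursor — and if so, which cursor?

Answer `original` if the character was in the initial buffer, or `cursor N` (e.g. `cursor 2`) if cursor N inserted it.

After op 1 (move_right): buffer="mgdoln" (len 6), cursors c1@1 c2@6, authorship ......
After op 2 (delete): buffer="gdol" (len 4), cursors c1@0 c2@4, authorship ....
After op 3 (move_right): buffer="gdol" (len 4), cursors c1@1 c2@4, authorship ....
After op 4 (move_left): buffer="gdol" (len 4), cursors c1@0 c2@3, authorship ....
After op 5 (insert('i')): buffer="igdoil" (len 6), cursors c1@1 c2@5, authorship 1...2.
Authorship (.=original, N=cursor N): 1 . . . 2 .
Index 4: author = 2

Answer: cursor 2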